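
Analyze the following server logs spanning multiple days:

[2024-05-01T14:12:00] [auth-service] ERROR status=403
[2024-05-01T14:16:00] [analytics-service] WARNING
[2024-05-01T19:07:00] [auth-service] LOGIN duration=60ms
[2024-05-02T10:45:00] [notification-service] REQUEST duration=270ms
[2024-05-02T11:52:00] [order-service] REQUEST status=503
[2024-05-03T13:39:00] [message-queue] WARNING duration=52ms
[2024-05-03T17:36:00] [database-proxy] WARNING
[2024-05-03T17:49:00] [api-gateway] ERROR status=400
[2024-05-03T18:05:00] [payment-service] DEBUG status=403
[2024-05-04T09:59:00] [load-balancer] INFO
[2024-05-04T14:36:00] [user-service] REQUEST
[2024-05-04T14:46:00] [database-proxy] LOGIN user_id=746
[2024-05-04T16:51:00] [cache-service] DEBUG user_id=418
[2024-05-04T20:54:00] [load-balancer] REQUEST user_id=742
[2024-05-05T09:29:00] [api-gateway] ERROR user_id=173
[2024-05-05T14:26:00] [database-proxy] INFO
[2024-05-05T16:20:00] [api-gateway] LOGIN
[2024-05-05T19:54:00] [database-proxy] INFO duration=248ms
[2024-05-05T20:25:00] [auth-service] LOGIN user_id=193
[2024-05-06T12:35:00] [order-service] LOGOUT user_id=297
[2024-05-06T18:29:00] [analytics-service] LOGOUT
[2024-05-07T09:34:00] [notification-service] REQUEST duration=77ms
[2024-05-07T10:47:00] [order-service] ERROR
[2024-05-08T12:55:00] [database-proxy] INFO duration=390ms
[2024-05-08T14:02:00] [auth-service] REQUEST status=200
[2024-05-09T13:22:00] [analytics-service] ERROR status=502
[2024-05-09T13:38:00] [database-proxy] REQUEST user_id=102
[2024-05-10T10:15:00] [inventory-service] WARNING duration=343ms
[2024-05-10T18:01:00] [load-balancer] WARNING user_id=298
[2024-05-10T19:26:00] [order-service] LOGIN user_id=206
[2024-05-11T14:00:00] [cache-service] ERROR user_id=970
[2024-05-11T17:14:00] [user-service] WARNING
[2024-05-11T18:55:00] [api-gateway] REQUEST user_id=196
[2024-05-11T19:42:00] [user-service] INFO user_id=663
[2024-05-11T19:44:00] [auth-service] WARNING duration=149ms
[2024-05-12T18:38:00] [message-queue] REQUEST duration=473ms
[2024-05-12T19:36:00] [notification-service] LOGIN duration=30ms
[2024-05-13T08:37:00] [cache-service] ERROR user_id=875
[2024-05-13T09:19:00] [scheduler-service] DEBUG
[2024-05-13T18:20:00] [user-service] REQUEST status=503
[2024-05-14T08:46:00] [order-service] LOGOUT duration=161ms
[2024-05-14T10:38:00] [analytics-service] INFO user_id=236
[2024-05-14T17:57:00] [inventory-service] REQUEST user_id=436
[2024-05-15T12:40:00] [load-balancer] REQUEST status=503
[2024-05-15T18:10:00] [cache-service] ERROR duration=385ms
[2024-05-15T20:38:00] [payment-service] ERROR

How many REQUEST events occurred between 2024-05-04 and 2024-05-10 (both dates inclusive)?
5

To filter by date range:

1. Date range: 2024-05-04 through 2024-05-10, both dates inclusive
2. Filter for REQUEST events whose date falls in this range
3. Count matching events: 5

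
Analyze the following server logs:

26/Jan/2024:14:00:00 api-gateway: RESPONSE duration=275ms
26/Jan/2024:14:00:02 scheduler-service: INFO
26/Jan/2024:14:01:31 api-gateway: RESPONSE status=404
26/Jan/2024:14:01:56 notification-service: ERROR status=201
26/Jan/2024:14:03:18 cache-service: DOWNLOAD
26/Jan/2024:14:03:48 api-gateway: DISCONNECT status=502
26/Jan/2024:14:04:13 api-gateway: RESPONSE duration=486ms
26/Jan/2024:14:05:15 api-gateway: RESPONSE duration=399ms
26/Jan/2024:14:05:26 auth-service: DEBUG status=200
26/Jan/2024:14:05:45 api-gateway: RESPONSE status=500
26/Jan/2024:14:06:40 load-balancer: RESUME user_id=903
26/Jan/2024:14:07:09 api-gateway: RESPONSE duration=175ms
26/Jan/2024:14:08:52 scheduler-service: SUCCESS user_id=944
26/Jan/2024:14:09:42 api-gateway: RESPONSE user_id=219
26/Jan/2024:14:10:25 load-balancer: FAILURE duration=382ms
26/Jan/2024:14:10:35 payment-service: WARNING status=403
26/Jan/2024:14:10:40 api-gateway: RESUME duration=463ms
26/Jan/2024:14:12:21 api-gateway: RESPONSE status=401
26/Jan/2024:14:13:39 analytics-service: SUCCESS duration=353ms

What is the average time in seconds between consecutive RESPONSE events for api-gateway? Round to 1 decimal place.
105.9

To calculate average interval:

1. Find all RESPONSE events for api-gateway in order
2. Calculate time gaps between consecutive events
3. Compute mean of gaps: 741 / 7 = 105.9 seconds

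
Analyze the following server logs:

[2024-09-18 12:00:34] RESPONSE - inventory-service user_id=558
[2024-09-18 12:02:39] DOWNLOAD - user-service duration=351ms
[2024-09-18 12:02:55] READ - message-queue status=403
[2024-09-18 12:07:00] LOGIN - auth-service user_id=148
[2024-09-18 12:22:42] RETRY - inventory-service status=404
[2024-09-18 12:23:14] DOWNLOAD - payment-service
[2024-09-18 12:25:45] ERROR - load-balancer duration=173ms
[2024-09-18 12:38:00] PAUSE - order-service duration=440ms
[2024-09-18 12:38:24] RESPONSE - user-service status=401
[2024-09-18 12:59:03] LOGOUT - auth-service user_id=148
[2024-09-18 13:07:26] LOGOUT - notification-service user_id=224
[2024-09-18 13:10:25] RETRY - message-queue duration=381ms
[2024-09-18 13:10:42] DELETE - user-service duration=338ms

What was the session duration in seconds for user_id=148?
3123

To calculate session duration:

1. Find LOGIN event for user_id=148: 2024-09-18 12:07:00
2. Find LOGOUT event for user_id=148: 2024-09-18 12:59:03
3. Session duration: 2024-09-18 12:59:03 - 2024-09-18 12:07:00 = 3123 seconds (52 minutes)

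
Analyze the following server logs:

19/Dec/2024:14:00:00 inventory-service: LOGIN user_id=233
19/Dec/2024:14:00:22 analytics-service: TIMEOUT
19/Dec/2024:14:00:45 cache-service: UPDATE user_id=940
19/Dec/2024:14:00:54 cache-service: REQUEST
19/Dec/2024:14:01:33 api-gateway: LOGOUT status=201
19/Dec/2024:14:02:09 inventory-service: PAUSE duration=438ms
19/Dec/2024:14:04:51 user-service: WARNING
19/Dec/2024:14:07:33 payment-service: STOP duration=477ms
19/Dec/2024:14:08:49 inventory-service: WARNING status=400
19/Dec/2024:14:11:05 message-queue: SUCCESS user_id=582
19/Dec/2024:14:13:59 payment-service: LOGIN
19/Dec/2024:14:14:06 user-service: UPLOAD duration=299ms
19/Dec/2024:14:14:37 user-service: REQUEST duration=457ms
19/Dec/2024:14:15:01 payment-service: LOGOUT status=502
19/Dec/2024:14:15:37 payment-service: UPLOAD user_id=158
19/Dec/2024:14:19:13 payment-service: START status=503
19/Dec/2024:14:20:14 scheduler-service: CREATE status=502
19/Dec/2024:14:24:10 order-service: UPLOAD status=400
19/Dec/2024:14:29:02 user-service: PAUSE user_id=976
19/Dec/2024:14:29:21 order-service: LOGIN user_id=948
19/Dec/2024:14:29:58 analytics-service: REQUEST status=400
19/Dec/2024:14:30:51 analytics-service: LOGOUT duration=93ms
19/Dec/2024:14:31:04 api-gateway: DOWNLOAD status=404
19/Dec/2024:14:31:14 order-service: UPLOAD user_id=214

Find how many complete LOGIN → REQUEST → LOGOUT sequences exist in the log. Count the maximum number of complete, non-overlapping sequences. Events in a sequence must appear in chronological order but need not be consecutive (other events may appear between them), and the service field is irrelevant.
3

To count sequences:

1. Look for pattern: LOGIN → REQUEST → LOGOUT
2. Greedily scan the log in chronological order, matching each sequence element in turn (ignoring service)
3. Each time the full pattern completes, increment the count and restart matching from the next event
4. Complete non-overlapping sequences found: 3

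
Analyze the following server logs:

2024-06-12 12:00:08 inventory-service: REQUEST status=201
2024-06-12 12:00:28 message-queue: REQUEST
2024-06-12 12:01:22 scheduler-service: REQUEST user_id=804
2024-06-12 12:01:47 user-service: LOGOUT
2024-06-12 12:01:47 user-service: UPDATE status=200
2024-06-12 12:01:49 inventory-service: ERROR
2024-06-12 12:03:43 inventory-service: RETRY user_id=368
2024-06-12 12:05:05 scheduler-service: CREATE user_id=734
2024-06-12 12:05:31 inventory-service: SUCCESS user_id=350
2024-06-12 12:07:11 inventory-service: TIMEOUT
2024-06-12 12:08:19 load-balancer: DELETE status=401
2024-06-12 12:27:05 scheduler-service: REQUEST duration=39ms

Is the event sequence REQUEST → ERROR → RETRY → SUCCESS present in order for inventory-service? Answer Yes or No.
Yes

To verify sequence order:

1. Find all events in sequence REQUEST → ERROR → RETRY → SUCCESS for inventory-service
2. Extract their timestamps
3. Check if timestamps are in ascending order
4. Result: Yes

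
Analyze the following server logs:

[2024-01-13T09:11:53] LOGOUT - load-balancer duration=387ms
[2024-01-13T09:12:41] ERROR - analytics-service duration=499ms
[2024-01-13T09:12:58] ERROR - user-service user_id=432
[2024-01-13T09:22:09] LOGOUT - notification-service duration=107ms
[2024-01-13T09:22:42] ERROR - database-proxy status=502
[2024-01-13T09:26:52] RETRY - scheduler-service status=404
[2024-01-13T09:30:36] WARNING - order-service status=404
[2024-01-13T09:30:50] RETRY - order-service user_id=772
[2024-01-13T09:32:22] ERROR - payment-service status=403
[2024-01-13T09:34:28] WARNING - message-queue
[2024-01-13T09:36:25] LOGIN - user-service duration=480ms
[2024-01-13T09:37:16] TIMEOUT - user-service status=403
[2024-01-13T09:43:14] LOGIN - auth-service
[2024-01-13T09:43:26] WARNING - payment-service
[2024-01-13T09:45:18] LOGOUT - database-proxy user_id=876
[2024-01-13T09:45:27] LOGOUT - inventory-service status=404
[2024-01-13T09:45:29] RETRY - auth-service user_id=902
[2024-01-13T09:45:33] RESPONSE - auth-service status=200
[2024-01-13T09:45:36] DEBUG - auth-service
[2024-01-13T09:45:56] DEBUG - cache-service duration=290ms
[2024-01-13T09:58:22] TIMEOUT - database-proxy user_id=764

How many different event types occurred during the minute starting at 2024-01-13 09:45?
4

To count unique event types:

1. Filter events in the minute starting at 2024-01-13 09:45
2. Extract event types from matching entries
3. Count unique types: 4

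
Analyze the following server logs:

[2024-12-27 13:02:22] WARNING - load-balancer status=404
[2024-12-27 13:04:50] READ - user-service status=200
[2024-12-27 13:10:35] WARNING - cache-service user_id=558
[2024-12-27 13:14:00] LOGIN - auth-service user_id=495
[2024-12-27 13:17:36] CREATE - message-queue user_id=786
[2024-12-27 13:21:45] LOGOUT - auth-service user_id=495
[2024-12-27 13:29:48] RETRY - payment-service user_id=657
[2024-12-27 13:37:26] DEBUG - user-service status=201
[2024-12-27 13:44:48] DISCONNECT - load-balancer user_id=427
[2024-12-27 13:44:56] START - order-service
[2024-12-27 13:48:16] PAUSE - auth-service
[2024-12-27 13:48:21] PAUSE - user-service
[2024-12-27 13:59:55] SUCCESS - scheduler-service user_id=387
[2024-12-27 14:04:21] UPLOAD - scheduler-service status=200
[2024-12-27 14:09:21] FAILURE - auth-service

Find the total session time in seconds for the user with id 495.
465

To calculate session duration:

1. Find LOGIN event for user_id=495: 2024-12-27 13:14:00
2. Find LOGOUT event for user_id=495: 2024-12-27 13:21:45
3. Session duration: 2024-12-27 13:21:45 - 2024-12-27 13:14:00 = 465 seconds (7 minutes)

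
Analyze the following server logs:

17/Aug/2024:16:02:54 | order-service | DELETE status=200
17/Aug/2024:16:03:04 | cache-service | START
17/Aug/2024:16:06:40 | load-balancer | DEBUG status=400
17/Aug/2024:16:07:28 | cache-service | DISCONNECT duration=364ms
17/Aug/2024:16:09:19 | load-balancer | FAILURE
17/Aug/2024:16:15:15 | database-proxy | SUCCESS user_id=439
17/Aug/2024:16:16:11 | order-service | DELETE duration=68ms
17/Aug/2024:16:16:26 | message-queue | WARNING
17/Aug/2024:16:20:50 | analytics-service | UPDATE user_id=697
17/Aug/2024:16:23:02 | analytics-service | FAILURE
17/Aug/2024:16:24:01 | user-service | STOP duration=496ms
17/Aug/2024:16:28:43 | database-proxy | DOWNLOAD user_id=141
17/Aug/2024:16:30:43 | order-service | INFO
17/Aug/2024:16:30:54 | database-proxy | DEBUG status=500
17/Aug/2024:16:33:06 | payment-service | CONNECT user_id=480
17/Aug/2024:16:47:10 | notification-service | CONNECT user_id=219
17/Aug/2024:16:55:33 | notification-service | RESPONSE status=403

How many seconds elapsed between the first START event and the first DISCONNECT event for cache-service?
264

To find the time between events:

1. Locate the first START event for cache-service: 17/Aug/2024:16:03:04
2. Locate the first DISCONNECT event for cache-service: 17/Aug/2024:16:07:28
3. Calculate the difference: 17/Aug/2024:16:07:28 - 17/Aug/2024:16:03:04 = 264 seconds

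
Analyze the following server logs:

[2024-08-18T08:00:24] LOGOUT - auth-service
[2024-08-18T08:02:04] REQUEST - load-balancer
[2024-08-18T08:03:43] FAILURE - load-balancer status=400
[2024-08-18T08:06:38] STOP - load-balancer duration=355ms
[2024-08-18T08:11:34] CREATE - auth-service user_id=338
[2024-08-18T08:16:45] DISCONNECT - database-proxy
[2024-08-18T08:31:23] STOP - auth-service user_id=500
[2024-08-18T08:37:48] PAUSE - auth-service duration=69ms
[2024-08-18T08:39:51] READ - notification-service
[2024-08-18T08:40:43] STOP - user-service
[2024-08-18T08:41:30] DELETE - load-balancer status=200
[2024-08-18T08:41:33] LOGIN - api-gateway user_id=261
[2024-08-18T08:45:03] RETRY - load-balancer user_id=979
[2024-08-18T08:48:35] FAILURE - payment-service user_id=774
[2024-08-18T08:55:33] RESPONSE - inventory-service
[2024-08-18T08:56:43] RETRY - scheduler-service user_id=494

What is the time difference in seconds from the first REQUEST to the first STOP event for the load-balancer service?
274

To find the time between events:

1. Locate the first REQUEST event for load-balancer: 2024-08-18T08:02:04
2. Locate the first STOP event for load-balancer: 2024-08-18T08:06:38
3. Calculate the difference: 2024-08-18T08:06:38 - 2024-08-18T08:02:04 = 274 seconds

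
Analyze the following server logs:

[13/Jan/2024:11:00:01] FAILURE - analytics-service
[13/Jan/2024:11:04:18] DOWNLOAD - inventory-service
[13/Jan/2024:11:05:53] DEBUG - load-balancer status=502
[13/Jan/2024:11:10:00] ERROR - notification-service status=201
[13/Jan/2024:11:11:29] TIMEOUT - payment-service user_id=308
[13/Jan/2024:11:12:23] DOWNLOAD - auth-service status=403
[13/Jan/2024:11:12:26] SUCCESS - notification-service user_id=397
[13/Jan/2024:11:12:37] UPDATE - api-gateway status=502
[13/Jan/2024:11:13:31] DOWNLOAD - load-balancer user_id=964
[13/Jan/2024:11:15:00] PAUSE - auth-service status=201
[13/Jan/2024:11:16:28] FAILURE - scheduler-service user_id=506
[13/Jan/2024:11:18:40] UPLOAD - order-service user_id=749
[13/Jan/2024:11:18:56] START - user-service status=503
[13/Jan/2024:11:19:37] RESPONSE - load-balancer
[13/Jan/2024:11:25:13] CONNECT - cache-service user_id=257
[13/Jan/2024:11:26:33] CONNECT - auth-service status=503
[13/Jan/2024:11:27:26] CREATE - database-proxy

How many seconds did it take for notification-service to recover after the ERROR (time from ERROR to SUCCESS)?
146

To calculate recovery time:

1. Find ERROR event for notification-service: 13/Jan/2024:11:10:00
2. Find next SUCCESS event for notification-service: 13/Jan/2024:11:12:26
3. Recovery time: 13/Jan/2024:11:12:26 - 13/Jan/2024:11:10:00 = 146 seconds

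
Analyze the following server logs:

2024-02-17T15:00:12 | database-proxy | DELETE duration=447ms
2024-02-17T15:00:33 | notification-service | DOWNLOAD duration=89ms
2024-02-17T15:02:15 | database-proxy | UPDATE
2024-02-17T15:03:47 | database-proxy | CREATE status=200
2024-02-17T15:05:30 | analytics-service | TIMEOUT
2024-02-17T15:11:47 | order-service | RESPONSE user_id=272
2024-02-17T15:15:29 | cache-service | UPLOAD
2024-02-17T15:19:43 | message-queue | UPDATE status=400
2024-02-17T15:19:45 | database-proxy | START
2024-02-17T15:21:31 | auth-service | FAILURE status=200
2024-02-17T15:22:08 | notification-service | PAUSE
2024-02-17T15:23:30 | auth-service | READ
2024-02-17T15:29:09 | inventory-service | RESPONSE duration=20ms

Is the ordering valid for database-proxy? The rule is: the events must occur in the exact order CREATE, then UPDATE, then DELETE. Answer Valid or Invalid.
Invalid

To validate ordering:

1. Required order: CREATE → UPDATE → DELETE
2. Rule: the events must occur in the exact order CREATE, then UPDATE, then DELETE
3. Check actual order of events for database-proxy
4. Result: Invalid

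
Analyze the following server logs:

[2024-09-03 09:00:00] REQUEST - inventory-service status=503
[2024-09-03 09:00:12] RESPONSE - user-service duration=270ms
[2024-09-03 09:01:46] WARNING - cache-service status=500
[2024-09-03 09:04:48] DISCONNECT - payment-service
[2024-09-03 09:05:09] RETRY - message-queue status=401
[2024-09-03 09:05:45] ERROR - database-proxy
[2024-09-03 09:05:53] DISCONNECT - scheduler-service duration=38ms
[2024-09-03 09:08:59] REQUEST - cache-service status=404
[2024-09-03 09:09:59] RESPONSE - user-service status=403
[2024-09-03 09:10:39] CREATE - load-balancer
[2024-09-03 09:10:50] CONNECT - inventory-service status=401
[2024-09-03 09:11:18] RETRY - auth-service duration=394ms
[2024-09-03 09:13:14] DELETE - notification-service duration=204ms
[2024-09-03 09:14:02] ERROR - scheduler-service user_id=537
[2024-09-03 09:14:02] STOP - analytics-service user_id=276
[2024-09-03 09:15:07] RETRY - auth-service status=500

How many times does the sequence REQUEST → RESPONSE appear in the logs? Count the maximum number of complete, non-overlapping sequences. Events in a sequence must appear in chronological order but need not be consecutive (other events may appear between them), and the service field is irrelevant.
2

To count sequences:

1. Look for pattern: REQUEST → RESPONSE
2. Greedily scan the log in chronological order, matching each sequence element in turn (ignoring service)
3. Each time the full pattern completes, increment the count and restart matching from the next event
4. Complete non-overlapping sequences found: 2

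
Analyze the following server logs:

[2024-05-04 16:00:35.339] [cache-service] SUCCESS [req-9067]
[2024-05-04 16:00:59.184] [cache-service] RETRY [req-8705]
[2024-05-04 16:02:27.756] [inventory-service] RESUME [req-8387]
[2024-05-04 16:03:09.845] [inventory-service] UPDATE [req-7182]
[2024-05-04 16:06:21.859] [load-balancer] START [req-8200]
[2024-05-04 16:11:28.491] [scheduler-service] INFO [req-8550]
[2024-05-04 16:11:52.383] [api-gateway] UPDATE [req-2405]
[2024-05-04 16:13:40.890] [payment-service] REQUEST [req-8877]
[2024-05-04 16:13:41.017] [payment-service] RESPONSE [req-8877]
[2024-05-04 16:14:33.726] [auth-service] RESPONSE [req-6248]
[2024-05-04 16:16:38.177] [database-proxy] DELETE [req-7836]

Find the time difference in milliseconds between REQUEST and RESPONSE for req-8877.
127

To calculate latency:

1. Find REQUEST with id req-8877: 2024-05-04 16:13:40.890
2. Find RESPONSE with id req-8877: 2024-05-04 16:13:41.017
3. Latency: 2024-05-04 16:13:41.017 - 2024-05-04 16:13:40.890 = 127ms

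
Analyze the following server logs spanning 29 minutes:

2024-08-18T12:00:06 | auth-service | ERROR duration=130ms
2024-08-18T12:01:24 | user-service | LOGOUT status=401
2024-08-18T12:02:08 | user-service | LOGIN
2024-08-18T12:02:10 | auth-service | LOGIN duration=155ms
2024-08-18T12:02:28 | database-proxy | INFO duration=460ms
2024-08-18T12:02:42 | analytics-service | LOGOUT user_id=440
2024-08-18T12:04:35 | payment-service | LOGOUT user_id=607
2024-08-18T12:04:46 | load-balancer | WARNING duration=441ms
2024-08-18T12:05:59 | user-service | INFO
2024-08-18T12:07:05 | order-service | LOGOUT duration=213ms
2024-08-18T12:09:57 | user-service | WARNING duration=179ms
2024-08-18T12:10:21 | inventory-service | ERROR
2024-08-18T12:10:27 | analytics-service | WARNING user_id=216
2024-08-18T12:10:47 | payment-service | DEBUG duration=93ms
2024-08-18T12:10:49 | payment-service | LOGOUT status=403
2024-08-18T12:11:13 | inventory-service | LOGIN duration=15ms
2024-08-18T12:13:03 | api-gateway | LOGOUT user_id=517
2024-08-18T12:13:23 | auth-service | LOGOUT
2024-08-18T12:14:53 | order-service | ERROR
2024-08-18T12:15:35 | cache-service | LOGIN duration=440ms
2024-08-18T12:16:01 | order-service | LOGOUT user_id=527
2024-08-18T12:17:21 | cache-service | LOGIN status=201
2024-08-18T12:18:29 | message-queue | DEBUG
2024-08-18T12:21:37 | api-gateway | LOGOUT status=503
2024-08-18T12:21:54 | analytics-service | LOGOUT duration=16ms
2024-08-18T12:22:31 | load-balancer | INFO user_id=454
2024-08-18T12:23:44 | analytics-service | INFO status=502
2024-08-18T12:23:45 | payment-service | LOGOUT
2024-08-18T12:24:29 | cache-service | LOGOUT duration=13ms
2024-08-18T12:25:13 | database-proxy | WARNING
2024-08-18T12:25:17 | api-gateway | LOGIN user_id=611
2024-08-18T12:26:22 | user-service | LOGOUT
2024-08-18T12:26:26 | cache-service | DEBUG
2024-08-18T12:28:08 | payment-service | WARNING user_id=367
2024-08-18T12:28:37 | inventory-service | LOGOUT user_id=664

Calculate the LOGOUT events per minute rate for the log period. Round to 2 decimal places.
0.48

To calculate the rate:

1. Count total LOGOUT events: 14
2. Total time period: 29 minutes
3. Rate = 14 / 29 = 0.48 events per minute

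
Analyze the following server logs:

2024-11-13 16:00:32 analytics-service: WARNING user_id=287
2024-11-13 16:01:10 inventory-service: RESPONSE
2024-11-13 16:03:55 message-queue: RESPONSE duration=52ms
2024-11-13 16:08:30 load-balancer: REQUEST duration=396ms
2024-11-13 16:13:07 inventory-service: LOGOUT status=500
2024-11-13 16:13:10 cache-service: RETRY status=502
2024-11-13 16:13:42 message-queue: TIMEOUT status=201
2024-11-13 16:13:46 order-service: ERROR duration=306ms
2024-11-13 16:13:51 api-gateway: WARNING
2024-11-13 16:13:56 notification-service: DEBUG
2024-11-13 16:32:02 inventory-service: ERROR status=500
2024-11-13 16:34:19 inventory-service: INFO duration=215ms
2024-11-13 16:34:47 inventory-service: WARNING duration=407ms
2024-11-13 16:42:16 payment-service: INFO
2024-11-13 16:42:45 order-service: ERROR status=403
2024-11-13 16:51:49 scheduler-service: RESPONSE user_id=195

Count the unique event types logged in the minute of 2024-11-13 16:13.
6

To count unique event types:

1. Filter events in the minute starting at 2024-11-13 16:13
2. Extract event types from matching entries
3. Count unique types: 6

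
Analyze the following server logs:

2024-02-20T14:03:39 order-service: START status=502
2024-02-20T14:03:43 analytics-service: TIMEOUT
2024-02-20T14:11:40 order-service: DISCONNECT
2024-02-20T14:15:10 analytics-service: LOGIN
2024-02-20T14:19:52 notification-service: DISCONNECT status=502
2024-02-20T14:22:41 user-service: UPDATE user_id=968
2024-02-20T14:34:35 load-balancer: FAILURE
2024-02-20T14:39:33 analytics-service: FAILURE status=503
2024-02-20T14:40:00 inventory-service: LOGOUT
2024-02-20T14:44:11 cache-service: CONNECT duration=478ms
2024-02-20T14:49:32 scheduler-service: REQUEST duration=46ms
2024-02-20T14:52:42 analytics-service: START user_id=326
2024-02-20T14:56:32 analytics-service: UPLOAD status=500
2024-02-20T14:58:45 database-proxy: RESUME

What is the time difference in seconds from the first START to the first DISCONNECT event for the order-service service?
481

To find the time between events:

1. Locate the first START event for order-service: 2024-02-20T14:03:39
2. Locate the first DISCONNECT event for order-service: 2024-02-20T14:11:40
3. Calculate the difference: 2024-02-20T14:11:40 - 2024-02-20T14:03:39 = 481 seconds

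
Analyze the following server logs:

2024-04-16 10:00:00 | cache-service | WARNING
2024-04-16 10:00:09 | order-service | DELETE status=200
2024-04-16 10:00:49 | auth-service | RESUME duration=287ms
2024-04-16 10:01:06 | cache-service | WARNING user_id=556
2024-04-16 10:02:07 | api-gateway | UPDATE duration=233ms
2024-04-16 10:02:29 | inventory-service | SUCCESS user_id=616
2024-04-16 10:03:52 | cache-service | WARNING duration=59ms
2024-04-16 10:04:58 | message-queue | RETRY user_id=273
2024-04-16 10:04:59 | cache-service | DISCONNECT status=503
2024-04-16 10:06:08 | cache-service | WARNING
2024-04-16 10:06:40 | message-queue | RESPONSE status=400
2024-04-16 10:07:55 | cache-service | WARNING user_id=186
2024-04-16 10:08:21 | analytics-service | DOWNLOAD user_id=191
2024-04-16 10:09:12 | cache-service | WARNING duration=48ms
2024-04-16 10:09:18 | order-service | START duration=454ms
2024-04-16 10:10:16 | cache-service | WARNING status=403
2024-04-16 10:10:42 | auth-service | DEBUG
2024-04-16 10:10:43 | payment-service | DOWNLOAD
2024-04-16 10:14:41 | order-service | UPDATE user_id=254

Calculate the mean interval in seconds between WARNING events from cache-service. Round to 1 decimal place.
102.7

To calculate average interval:

1. Find all WARNING events for cache-service in order
2. Calculate time gaps between consecutive events
3. Compute mean of gaps: 616 / 6 = 102.7 seconds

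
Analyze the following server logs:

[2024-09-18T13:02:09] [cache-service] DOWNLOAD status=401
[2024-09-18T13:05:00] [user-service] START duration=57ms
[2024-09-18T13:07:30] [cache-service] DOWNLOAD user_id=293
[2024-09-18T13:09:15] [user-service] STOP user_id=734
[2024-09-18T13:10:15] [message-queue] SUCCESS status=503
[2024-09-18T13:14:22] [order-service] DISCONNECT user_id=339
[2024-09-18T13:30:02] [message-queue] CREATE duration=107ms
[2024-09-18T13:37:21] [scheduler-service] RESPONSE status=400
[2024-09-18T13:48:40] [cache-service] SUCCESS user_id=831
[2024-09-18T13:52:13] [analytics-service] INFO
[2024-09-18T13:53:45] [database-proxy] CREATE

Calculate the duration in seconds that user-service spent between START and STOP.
255

To calculate state duration:

1. Find START event for user-service: 2024-09-18T13:05:00
2. Find STOP event for user-service: 2024-09-18T13:09:15
3. Calculate duration: 2024-09-18T13:09:15 - 2024-09-18T13:05:00 = 255 seconds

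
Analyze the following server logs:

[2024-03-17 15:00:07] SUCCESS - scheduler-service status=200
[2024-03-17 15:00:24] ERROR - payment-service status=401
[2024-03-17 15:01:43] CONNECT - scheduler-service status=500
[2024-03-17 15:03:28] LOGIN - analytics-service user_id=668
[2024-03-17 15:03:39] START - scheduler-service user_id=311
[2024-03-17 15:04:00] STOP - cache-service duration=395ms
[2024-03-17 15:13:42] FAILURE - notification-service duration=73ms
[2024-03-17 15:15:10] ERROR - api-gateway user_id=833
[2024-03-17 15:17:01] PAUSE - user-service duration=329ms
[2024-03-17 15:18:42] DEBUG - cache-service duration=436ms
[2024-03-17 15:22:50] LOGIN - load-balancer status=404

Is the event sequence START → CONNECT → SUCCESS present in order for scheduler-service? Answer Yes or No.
No

To verify sequence order:

1. Find all events in sequence START → CONNECT → SUCCESS for scheduler-service
2. Extract their timestamps
3. Check if timestamps are in ascending order
4. Result: No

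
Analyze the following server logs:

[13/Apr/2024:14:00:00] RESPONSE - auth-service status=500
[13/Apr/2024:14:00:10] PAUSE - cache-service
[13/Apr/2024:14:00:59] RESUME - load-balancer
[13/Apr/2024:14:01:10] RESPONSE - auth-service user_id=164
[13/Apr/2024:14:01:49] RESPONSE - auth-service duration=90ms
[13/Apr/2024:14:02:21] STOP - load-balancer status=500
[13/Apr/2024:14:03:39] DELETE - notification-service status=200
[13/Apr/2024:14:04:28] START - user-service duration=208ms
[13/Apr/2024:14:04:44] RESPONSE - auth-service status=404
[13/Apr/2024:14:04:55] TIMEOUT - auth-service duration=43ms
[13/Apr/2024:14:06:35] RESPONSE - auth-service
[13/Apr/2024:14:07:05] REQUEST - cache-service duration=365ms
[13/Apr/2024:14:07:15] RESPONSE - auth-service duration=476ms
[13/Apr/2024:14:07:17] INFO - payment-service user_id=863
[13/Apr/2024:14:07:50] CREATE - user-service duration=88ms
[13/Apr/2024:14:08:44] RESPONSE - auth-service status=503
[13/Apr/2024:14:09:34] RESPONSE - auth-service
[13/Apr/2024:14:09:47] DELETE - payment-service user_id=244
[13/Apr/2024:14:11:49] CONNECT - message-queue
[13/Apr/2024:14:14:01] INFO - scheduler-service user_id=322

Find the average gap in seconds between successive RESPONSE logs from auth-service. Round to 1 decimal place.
82.0

To calculate average interval:

1. Find all RESPONSE events for auth-service in order
2. Calculate time gaps between consecutive events
3. Compute mean of gaps: 574 / 7 = 82.0 seconds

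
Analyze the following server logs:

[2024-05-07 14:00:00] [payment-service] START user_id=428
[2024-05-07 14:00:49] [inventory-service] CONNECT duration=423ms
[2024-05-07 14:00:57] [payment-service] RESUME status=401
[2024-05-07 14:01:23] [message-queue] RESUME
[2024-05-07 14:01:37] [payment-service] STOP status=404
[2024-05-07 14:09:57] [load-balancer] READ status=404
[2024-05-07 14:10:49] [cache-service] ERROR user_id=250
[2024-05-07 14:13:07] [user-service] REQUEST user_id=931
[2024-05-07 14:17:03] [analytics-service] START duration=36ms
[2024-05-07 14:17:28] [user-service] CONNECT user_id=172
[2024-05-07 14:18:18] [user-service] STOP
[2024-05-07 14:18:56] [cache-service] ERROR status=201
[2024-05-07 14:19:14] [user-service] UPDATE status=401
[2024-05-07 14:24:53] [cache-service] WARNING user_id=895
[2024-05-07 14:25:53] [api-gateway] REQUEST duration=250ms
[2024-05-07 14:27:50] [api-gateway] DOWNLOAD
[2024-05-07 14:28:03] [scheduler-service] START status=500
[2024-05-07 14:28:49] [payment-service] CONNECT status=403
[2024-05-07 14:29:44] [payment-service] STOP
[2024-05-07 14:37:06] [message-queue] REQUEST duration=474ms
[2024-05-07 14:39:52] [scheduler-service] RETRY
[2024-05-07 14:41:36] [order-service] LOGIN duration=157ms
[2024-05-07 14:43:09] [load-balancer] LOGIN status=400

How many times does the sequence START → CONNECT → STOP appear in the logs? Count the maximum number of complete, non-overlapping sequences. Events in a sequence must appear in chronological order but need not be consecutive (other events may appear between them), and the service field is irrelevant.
3

To count sequences:

1. Look for pattern: START → CONNECT → STOP
2. Greedily scan the log in chronological order, matching each sequence element in turn (ignoring service)
3. Each time the full pattern completes, increment the count and restart matching from the next event
4. Complete non-overlapping sequences found: 3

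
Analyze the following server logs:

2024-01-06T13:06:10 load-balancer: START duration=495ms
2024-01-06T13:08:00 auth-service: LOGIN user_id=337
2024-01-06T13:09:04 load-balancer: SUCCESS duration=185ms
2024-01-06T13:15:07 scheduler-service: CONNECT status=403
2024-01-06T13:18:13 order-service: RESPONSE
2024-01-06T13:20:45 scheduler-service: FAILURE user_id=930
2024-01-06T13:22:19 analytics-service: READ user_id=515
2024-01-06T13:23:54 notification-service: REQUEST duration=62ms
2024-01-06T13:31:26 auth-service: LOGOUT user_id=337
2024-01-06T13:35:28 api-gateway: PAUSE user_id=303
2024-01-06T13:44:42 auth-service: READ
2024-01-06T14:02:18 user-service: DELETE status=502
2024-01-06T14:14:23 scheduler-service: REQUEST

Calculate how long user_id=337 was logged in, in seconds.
1406

To calculate session duration:

1. Find LOGIN event for user_id=337: 2024-01-06T13:08:00
2. Find LOGOUT event for user_id=337: 2024-01-06T13:31:26
3. Session duration: 2024-01-06T13:31:26 - 2024-01-06T13:08:00 = 1406 seconds (23 minutes)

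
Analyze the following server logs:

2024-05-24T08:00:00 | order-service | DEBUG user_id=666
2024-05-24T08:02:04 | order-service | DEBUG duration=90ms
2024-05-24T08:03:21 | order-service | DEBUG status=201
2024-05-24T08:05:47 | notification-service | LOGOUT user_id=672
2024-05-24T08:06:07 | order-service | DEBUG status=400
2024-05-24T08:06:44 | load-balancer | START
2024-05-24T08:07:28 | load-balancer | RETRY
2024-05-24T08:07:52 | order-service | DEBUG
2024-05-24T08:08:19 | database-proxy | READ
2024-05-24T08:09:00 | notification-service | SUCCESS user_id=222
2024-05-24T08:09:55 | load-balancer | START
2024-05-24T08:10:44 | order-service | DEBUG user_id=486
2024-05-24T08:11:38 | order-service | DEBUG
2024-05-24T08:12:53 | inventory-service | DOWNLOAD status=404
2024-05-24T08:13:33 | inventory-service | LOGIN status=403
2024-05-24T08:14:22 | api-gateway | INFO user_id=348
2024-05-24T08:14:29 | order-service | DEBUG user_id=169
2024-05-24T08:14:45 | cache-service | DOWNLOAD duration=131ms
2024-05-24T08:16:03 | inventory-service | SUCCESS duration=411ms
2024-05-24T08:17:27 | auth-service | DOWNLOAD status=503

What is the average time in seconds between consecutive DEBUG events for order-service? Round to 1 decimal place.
124.1

To calculate average interval:

1. Find all DEBUG events for order-service in order
2. Calculate time gaps between consecutive events
3. Compute mean of gaps: 869 / 7 = 124.1 seconds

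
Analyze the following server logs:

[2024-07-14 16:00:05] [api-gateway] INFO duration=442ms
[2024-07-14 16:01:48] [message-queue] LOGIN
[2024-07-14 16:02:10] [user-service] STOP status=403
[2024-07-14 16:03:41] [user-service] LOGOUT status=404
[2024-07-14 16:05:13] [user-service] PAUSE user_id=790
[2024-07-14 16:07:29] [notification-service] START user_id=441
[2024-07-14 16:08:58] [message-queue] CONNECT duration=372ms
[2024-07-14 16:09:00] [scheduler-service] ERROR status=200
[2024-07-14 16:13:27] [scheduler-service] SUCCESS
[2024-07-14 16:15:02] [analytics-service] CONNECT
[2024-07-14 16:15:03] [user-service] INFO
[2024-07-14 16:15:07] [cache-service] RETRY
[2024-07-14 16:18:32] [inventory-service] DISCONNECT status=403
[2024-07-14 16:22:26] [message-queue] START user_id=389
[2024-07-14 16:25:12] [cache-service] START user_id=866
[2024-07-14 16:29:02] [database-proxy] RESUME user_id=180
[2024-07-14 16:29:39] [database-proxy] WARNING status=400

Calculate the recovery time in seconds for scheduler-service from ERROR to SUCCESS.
267

To calculate recovery time:

1. Find ERROR event for scheduler-service: 2024-07-14 16:09:00
2. Find next SUCCESS event for scheduler-service: 2024-07-14 16:13:27
3. Recovery time: 2024-07-14 16:13:27 - 2024-07-14 16:09:00 = 267 seconds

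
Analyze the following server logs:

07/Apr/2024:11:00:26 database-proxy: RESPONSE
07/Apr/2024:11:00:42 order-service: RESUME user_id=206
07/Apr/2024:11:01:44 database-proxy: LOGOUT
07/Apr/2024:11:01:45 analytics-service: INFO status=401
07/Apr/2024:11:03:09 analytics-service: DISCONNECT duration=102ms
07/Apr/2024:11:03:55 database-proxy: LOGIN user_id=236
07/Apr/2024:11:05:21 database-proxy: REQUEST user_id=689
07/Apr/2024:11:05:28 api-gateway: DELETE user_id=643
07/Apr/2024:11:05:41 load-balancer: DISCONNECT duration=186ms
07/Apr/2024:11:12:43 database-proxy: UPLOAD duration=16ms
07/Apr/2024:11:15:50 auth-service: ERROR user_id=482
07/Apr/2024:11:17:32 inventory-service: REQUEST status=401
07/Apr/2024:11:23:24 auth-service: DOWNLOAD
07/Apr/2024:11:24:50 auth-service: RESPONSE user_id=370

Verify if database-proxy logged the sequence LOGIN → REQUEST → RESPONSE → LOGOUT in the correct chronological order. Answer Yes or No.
No

To verify sequence order:

1. Find all events in sequence LOGIN → REQUEST → RESPONSE → LOGOUT for database-proxy
2. Extract their timestamps
3. Check if timestamps are in ascending order
4. Result: No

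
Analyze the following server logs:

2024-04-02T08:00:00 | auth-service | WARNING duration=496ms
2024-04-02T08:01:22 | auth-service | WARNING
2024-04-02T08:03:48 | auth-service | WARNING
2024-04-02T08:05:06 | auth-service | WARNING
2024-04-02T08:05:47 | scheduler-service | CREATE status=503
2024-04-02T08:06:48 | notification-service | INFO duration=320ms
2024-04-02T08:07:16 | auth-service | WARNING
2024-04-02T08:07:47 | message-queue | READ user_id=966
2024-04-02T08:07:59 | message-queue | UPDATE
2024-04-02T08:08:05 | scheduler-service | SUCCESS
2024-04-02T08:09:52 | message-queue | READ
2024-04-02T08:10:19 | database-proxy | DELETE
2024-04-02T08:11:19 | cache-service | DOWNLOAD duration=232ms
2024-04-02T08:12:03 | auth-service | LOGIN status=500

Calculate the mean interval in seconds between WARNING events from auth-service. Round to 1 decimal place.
109.0

To calculate average interval:

1. Find all WARNING events for auth-service in order
2. Calculate time gaps between consecutive events
3. Compute mean of gaps: 436 / 4 = 109.0 seconds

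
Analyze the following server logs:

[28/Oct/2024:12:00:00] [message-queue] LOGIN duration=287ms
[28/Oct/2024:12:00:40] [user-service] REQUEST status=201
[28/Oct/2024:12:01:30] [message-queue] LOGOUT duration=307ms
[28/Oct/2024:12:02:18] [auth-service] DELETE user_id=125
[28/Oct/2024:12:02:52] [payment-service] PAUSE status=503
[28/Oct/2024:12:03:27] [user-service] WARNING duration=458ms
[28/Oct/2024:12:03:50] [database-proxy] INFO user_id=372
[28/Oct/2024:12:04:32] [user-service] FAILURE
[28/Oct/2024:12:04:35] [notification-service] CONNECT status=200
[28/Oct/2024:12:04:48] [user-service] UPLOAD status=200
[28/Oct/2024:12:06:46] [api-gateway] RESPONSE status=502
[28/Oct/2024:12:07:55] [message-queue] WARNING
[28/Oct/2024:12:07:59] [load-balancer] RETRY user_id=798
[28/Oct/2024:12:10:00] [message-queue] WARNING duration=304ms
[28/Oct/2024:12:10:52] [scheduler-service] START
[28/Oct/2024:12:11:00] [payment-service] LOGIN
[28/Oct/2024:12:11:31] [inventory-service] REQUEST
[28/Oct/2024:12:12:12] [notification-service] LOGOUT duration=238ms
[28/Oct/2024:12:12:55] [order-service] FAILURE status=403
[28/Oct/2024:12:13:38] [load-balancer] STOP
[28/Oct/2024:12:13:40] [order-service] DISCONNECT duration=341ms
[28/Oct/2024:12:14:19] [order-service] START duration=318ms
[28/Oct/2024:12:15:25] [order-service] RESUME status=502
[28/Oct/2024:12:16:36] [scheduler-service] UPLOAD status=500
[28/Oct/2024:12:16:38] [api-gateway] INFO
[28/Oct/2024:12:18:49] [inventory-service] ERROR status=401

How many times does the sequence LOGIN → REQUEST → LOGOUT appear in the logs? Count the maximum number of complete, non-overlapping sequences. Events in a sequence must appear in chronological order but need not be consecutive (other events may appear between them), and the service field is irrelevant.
2

To count sequences:

1. Look for pattern: LOGIN → REQUEST → LOGOUT
2. Greedily scan the log in chronological order, matching each sequence element in turn (ignoring service)
3. Each time the full pattern completes, increment the count and restart matching from the next event
4. Complete non-overlapping sequences found: 2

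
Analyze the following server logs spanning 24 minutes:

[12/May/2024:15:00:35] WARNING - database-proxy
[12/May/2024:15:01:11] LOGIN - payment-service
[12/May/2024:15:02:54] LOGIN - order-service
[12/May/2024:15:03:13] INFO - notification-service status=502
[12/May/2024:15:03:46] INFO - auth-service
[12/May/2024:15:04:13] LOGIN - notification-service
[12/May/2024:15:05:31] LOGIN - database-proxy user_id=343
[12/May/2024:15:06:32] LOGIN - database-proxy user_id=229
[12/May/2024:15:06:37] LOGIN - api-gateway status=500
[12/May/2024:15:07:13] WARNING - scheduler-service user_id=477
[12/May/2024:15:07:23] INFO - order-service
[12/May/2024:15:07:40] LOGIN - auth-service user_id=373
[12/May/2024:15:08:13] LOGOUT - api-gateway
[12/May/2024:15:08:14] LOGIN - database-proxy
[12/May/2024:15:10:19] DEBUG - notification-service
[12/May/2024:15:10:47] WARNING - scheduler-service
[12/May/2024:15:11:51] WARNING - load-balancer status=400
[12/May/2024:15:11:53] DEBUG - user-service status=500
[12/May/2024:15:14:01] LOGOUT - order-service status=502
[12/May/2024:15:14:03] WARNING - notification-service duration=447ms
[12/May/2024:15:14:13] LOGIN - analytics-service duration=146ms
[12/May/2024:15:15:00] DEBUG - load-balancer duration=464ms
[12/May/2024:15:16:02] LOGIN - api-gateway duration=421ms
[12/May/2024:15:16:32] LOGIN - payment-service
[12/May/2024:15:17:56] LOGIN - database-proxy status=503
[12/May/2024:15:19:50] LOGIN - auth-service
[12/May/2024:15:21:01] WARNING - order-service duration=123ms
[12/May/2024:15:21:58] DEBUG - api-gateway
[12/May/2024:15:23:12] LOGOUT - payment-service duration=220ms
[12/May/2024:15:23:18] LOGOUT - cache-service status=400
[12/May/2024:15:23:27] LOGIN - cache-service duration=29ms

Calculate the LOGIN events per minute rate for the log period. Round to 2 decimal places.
0.58

To calculate the rate:

1. Count total LOGIN events: 14
2. Total time period: 24 minutes
3. Rate = 14 / 24 = 0.58 events per minute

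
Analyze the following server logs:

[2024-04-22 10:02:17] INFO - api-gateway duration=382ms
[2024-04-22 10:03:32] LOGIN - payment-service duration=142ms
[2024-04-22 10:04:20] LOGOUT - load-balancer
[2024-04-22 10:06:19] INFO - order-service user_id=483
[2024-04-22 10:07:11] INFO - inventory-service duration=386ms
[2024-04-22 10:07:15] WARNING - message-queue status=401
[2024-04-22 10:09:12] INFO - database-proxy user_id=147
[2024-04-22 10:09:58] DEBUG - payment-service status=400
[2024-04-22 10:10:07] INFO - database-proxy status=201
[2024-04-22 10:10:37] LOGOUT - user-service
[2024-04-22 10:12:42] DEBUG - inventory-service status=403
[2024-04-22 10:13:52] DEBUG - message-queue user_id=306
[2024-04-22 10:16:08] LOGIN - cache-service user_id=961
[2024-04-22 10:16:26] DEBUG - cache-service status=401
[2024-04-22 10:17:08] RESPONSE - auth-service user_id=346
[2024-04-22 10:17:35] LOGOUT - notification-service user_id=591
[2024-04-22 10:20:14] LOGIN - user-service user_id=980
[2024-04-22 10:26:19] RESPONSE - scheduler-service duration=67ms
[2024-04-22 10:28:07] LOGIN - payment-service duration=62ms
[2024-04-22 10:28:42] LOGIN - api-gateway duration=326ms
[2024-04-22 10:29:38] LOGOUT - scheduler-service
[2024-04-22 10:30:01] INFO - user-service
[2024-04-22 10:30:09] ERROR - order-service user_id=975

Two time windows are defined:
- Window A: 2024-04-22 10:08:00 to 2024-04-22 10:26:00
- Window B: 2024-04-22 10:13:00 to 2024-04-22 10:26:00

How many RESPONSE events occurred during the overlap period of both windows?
1

To find overlap events:

1. Window A: 2024-04-22 10:08:00 to 2024-04-22 10:26:00
2. Window B: 2024-04-22 10:13:00 to 2024-04-22 10:26:00
3. Overlap period: 2024-04-22 10:13:00 to 2024-04-22 10:26:00
4. Count RESPONSE events in overlap: 1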